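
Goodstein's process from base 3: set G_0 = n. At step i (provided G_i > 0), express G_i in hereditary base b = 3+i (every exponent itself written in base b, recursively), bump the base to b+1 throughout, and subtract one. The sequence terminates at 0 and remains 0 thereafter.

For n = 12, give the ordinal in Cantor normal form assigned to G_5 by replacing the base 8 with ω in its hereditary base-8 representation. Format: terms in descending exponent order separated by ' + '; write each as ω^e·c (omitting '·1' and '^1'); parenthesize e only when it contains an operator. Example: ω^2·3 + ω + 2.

ω·7 + 7

G_0 = 12. HB_3(12) = 3^2 + 3. Bump = 20. G_1 = 19.
G_1 = 19. HB_4(19) = 4^2 + 3. Bump = 28. G_2 = 27.
G_2 = 27. HB_5(27) = 5^2 + 2. Bump = 38. G_3 = 37.
G_3 = 37. HB_6(37) = 6^2 + 1. Bump = 50. G_4 = 49.
G_4 = 49. HB_7(49) = 7^2. Bump = 64. G_5 = 63.
G_5 = 63. HB_8(63) = 7·8 + 7. Bump = 70. G_6 = 69.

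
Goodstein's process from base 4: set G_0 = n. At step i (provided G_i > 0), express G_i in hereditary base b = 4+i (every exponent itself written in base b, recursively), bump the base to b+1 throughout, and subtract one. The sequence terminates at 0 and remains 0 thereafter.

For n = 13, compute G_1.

15

13 —HB4→ 3·4 + 1 —bump→ 3·5 + 1 = 16 —(−1)→ 15
15 —HB5→ 3·5 —bump→ 3·6 = 18 —(−1)→ 17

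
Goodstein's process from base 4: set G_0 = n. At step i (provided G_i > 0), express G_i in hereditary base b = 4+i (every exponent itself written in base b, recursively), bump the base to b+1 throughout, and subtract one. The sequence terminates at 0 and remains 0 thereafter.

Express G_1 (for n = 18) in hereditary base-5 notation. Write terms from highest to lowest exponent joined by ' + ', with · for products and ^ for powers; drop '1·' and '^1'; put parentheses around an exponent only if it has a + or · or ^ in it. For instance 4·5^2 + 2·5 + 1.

[0] 18 ≡ 4^2 + 2 (base 4). Lift 5: 27. −1: 26.
[1] 26 ≡ 5^2 + 1 (base 5). Lift 6: 37. −1: 36.

5^2 + 1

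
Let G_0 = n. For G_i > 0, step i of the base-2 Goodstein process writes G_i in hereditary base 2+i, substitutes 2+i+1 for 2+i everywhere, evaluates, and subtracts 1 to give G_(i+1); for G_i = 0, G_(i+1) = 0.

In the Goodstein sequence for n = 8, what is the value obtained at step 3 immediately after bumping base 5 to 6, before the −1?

G_0=8  [base 2] 2^(2 + 1)  →[2↦3]→  3^(3 + 1) = 81  −1 ⇒ G_1=80
G_1=80  [base 3] 2·3^3 + 2·3^2 + 2·3 + 2  →[3↦4]→  2·4^4 + 2·4^2 + 2·4 + 2 = 554  −1 ⇒ G_2=553
G_2=553  [base 4] 2·4^4 + 2·4^2 + 2·4 + 1  →[4↦5]→  2·5^5 + 2·5^2 + 2·5 + 1 = 6311  −1 ⇒ G_3=6310
G_3=6310  [base 5] 2·5^5 + 2·5^2 + 2·5  →[5↦6]→  2·6^6 + 2·6^2 + 2·6 = 93396  −1 ⇒ G_4=93395

93396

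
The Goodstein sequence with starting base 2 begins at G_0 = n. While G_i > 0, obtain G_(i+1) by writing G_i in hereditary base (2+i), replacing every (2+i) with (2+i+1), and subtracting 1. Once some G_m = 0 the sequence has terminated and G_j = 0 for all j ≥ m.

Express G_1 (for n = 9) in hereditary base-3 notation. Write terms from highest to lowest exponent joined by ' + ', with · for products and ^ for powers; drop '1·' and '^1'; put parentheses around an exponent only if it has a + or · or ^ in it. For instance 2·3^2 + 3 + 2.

base 2: 9 = 2^(2 + 1) + 1; at 3: 3^(3 + 1) + 1 = 82; next = 81
base 3: 81 = 3^(3 + 1); at 4: 4^(4 + 1) = 1024; next = 1023

3^(3 + 1)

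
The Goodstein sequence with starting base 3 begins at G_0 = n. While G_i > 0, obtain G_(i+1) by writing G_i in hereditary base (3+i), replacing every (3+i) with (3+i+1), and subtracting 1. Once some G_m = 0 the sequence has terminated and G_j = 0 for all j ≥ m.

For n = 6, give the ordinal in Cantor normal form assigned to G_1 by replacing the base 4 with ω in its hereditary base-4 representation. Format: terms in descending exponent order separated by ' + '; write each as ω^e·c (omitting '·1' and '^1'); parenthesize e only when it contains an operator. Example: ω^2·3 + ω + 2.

ω + 3

i=0: 6 = 2·3 (b=3); 3→4: 2·4 = 8; 8−1 = 7
i=1: 7 = 4 + 3 (b=4); 4→5: 5 + 3 = 8; 8−1 = 7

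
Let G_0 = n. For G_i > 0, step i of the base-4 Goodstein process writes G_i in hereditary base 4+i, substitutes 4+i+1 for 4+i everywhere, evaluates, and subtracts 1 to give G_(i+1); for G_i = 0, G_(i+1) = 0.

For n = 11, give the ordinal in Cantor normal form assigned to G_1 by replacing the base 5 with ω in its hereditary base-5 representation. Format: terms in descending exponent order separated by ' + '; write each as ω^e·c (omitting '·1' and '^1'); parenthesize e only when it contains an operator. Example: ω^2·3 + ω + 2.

ω·2 + 2

G_0 = 11. HB_4(11) = 2·4 + 3. Bump = 13. G_1 = 12.
G_1 = 12. HB_5(12) = 2·5 + 2. Bump = 14. G_2 = 13.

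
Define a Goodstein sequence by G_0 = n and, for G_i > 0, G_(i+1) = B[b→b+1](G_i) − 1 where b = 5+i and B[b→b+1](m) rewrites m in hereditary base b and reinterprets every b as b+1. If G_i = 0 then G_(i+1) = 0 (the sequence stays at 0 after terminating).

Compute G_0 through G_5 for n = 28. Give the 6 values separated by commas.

28, 38, 50, 64, 80, 87

(0) 28|_5 = 5^2 + 3 ↦ 6^2 + 3|_6 = 39 ⇒ 38
(1) 38|_6 = 6^2 + 2 ↦ 7^2 + 2|_7 = 51 ⇒ 50
(2) 50|_7 = 7^2 + 1 ↦ 8^2 + 1|_8 = 65 ⇒ 64
(3) 64|_8 = 8^2 ↦ 9^2|_9 = 81 ⇒ 80
(4) 80|_9 = 8·9 + 8 ↦ 8·10 + 8|_10 = 88 ⇒ 87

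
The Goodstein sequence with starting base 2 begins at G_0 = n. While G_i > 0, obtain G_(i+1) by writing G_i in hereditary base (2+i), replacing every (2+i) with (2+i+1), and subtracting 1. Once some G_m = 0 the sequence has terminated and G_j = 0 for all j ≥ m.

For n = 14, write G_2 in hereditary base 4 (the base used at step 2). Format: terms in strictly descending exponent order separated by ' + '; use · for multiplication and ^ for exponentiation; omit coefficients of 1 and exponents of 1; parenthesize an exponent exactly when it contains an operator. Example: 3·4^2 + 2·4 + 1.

(0) 14|_2 = 2^(2 + 1) + 2^2 + 2 ↦ 3^(3 + 1) + 3^3 + 3|_3 = 111 ⇒ 110
(1) 110|_3 = 3^(3 + 1) + 3^3 + 2 ↦ 4^(4 + 1) + 4^4 + 2|_4 = 1282 ⇒ 1281
(2) 1281|_4 = 4^(4 + 1) + 4^4 + 1 ↦ 5^(5 + 1) + 5^5 + 1|_5 = 18751 ⇒ 18750

4^(4 + 1) + 4^4 + 1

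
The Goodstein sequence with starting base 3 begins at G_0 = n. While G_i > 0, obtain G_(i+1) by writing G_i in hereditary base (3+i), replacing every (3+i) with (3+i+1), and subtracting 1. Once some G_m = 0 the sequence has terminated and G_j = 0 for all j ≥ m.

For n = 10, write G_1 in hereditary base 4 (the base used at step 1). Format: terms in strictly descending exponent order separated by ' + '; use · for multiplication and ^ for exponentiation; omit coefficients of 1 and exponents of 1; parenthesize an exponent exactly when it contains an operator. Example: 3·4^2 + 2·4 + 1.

step 0: 10 = 3^2 + 1; sub 4 for 3: 4^2 + 1; = 17; G_1 = 17−1 = 16
step 1: 16 = 4^2; sub 5 for 4: 5^2; = 25; G_2 = 25−1 = 24

4^2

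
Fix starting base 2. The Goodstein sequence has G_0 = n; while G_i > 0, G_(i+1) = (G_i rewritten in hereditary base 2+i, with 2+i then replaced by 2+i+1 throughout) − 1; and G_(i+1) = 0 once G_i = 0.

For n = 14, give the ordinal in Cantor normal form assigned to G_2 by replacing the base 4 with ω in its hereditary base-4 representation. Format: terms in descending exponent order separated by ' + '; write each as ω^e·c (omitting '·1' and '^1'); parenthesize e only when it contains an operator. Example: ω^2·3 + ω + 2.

ω^(ω + 1) + ω^ω + 1

base 2: 14 = 2^(2 + 1) + 2^2 + 2; at 3: 3^(3 + 1) + 3^3 + 3 = 111; next = 110
base 3: 110 = 3^(3 + 1) + 3^3 + 2; at 4: 4^(4 + 1) + 4^4 + 2 = 1282; next = 1281
base 4: 1281 = 4^(4 + 1) + 4^4 + 1; at 5: 5^(5 + 1) + 5^5 + 1 = 18751; next = 18750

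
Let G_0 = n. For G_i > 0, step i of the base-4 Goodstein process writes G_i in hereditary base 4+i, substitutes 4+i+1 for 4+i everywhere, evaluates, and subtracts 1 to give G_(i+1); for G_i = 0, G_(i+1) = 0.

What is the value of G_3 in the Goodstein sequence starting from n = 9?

11

G_0 = 9. HB_4(9) = 2·4 + 1. Bump = 11. G_1 = 10.
G_1 = 10. HB_5(10) = 2·5. Bump = 12. G_2 = 11.
G_2 = 11. HB_6(11) = 6 + 5. Bump = 12. G_3 = 11.
G_3 = 11. HB_7(11) = 7 + 4. Bump = 12. G_4 = 11.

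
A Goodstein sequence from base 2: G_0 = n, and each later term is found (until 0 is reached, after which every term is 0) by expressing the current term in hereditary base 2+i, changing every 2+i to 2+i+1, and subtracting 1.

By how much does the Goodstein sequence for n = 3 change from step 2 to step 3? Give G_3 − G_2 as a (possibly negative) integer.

-1

(0) 3|_2 = 2 + 1 ↦ 3 + 1|_3 = 4 ⇒ 3
(1) 3|_3 = 3 ↦ 4|_4 = 4 ⇒ 3
(2) 3|_4 = 3 ↦ 3|_5 = 3 ⇒ 2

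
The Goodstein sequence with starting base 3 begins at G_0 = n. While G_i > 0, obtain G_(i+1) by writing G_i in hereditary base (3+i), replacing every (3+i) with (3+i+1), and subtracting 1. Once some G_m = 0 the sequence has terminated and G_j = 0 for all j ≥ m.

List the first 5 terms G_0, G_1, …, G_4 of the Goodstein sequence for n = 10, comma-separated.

(0) 10|_3 = 3^2 + 1 ↦ 4^2 + 1|_4 = 17 ⇒ 16
(1) 16|_4 = 4^2 ↦ 5^2|_5 = 25 ⇒ 24
(2) 24|_5 = 4·5 + 4 ↦ 4·6 + 4|_6 = 28 ⇒ 27
(3) 27|_6 = 4·6 + 3 ↦ 4·7 + 3|_7 = 31 ⇒ 30

10, 16, 24, 27, 30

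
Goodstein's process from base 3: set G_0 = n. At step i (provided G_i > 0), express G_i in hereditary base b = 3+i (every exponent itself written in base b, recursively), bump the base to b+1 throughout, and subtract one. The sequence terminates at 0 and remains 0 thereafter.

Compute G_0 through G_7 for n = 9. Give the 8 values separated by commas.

[0] 9 ≡ 3^2 (base 3). Lift 4: 16. −1: 15.
[1] 15 ≡ 3·4 + 3 (base 4). Lift 5: 18. −1: 17.
[2] 17 ≡ 3·5 + 2 (base 5). Lift 6: 20. −1: 19.
[3] 19 ≡ 3·6 + 1 (base 6). Lift 7: 22. −1: 21.
[4] 21 ≡ 3·7 (base 7). Lift 8: 24. −1: 23.
[5] 23 ≡ 2·8 + 7 (base 8). Lift 9: 25. −1: 24.
[6] 24 ≡ 2·9 + 6 (base 9). Lift 10: 26. −1: 25.

9, 15, 17, 19, 21, 23, 24, 25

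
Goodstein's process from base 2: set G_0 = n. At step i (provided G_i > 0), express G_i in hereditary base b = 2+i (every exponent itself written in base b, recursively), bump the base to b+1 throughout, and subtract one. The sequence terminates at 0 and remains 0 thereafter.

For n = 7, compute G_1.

[0] 7 ≡ 2^2 + 2 + 1 (base 2). Lift 3: 31. −1: 30.
[1] 30 ≡ 3^3 + 3 (base 3). Lift 4: 260. −1: 259.

30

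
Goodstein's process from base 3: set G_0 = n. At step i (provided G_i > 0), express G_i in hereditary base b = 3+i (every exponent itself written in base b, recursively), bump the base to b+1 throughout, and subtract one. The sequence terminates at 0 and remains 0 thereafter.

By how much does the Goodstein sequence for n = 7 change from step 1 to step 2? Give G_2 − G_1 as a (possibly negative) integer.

base 3: 7 = 2·3 + 1; at 4: 2·4 + 1 = 9; next = 8
base 4: 8 = 2·4; at 5: 2·5 = 10; next = 9

1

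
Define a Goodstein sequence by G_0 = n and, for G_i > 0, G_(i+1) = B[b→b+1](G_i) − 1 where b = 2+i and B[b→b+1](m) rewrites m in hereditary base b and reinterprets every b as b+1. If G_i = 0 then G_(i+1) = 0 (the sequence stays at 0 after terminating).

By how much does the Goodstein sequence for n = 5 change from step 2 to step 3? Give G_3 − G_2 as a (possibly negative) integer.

base 2: 5 = 2^2 + 1; at 3: 3^3 + 1 = 28; next = 27
base 3: 27 = 3^3; at 4: 4^4 = 256; next = 255
base 4: 255 = 3·4^3 + 3·4^2 + 3·4 + 3; at 5: 3·5^3 + 3·5^2 + 3·5 + 3 = 468; next = 467

212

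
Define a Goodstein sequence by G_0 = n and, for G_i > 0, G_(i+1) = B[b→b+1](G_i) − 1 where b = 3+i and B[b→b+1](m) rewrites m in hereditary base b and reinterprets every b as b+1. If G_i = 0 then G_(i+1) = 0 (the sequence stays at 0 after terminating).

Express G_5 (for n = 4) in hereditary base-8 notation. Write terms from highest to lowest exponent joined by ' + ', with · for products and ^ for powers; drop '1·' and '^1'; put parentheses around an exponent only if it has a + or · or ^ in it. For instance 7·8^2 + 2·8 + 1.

1

4 —HB3→ 3 + 1 —bump→ 4 + 1 = 5 —(−1)→ 4
4 —HB4→ 4 —bump→ 5 = 5 —(−1)→ 4
4 —HB5→ 4 —bump→ 4 = 4 —(−1)→ 3
3 —HB6→ 3 —bump→ 3 = 3 —(−1)→ 2
2 —HB7→ 2 —bump→ 2 = 2 —(−1)→ 1
1 —HB8→ 1 —bump→ 1 = 1 —(−1)→ 0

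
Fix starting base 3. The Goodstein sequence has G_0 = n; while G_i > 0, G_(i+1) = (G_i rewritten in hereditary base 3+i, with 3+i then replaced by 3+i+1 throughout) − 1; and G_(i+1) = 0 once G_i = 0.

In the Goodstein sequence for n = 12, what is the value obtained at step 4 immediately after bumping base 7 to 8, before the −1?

64

G_0 = 12. HB_3(12) = 3^2 + 3. Bump = 20. G_1 = 19.
G_1 = 19. HB_4(19) = 4^2 + 3. Bump = 28. G_2 = 27.
G_2 = 27. HB_5(27) = 5^2 + 2. Bump = 38. G_3 = 37.
G_3 = 37. HB_6(37) = 6^2 + 1. Bump = 50. G_4 = 49.
G_4 = 49. HB_7(49) = 7^2. Bump = 64. G_5 = 63.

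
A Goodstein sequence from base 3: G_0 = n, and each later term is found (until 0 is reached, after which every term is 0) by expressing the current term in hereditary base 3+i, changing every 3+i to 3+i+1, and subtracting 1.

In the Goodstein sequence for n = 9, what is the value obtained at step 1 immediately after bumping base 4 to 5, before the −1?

[0] 9 ≡ 3^2 (base 3). Lift 4: 16. −1: 15.
[1] 15 ≡ 3·4 + 3 (base 4). Lift 5: 18. −1: 17.

18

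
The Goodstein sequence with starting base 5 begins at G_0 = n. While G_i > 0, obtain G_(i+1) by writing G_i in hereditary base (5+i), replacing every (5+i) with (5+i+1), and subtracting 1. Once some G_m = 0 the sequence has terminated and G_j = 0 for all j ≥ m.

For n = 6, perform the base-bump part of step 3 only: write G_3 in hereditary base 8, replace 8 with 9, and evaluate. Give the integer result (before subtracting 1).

5

step 0: 6 = 5 + 1; sub 6 for 5: 6 + 1; = 7; G_1 = 7−1 = 6
step 1: 6 = 6; sub 7 for 6: 7; = 7; G_2 = 7−1 = 6
step 2: 6 = 6; sub 8 for 7: 6; = 6; G_3 = 6−1 = 5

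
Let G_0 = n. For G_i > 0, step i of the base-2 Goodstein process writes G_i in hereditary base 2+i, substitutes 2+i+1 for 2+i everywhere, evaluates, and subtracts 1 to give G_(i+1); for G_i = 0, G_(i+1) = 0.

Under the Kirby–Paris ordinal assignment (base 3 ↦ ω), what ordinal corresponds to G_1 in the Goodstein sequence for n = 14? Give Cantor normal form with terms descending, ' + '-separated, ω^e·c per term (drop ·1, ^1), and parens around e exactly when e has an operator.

step 0: 14 = 2^(2 + 1) + 2^2 + 2; sub 3 for 2: 3^(3 + 1) + 3^3 + 3; = 111; G_1 = 111−1 = 110
step 1: 110 = 3^(3 + 1) + 3^3 + 2; sub 4 for 3: 4^(4 + 1) + 4^4 + 2; = 1282; G_2 = 1282−1 = 1281

ω^(ω + 1) + ω^ω + 2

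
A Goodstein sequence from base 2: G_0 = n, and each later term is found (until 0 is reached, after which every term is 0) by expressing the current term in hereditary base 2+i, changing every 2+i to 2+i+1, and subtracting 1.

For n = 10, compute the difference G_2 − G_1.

942

G_0 = 10. HB_2(10) = 2^(2 + 1) + 2. Bump = 84. G_1 = 83.
G_1 = 83. HB_3(83) = 3^(3 + 1) + 2. Bump = 1026. G_2 = 1025.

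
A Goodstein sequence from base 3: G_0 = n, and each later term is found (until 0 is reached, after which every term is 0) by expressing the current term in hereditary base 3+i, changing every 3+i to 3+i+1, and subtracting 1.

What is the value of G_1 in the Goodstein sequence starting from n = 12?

19

[0] 12 ≡ 3^2 + 3 (base 3). Lift 4: 20. −1: 19.
[1] 19 ≡ 4^2 + 3 (base 4). Lift 5: 28. −1: 27.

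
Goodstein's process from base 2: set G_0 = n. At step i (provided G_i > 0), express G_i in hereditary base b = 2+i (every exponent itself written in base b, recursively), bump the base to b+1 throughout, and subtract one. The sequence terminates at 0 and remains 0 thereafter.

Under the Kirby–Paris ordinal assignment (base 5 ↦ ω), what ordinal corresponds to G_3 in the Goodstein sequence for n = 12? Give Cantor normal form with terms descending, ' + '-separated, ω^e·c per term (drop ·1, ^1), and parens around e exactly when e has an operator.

G_0 = 12. HB_2(12) = 2^(2 + 1) + 2^2. Bump = 108. G_1 = 107.
G_1 = 107. HB_3(107) = 3^(3 + 1) + 2·3^2 + 2·3 + 2. Bump = 1066. G_2 = 1065.
G_2 = 1065. HB_4(1065) = 4^(4 + 1) + 2·4^2 + 2·4 + 1. Bump = 15686. G_3 = 15685.

ω^(ω + 1) + ω^2·2 + ω·2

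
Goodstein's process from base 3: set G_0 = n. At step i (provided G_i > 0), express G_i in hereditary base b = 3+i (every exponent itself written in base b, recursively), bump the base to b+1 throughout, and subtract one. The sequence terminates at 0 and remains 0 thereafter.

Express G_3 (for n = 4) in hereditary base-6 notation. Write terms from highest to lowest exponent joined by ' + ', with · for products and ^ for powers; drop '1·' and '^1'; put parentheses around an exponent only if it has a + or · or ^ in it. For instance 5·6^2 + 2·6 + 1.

3

4 —HB3→ 3 + 1 —bump→ 4 + 1 = 5 —(−1)→ 4
4 —HB4→ 4 —bump→ 5 = 5 —(−1)→ 4
4 —HB5→ 4 —bump→ 4 = 4 —(−1)→ 3
3 —HB6→ 3 —bump→ 3 = 3 —(−1)→ 2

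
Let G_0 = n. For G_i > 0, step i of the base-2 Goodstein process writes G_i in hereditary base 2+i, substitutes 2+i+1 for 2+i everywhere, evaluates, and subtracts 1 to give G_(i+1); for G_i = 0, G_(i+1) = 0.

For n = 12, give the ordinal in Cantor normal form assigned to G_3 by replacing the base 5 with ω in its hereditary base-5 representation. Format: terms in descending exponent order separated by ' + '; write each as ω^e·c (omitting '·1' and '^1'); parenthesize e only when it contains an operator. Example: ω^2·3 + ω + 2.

G_0 = 12. HB_2(12) = 2^(2 + 1) + 2^2. Bump = 108. G_1 = 107.
G_1 = 107. HB_3(107) = 3^(3 + 1) + 2·3^2 + 2·3 + 2. Bump = 1066. G_2 = 1065.
G_2 = 1065. HB_4(1065) = 4^(4 + 1) + 2·4^2 + 2·4 + 1. Bump = 15686. G_3 = 15685.
G_3 = 15685. HB_5(15685) = 5^(5 + 1) + 2·5^2 + 2·5. Bump = 280020. G_4 = 280019.

ω^(ω + 1) + ω^2·2 + ω·2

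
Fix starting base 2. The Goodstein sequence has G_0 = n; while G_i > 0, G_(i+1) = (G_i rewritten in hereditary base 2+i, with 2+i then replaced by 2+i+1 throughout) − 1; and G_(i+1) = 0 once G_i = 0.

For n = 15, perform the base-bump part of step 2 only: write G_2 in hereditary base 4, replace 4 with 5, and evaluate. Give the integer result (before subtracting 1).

18753

step 0: 15 = 2^(2 + 1) + 2^2 + 2 + 1; sub 3 for 2: 3^(3 + 1) + 3^3 + 3 + 1; = 112; G_1 = 112−1 = 111
step 1: 111 = 3^(3 + 1) + 3^3 + 3; sub 4 for 3: 4^(4 + 1) + 4^4 + 4; = 1284; G_2 = 1284−1 = 1283
step 2: 1283 = 4^(4 + 1) + 4^4 + 3; sub 5 for 4: 5^(5 + 1) + 5^5 + 3; = 18753; G_3 = 18753−1 = 18752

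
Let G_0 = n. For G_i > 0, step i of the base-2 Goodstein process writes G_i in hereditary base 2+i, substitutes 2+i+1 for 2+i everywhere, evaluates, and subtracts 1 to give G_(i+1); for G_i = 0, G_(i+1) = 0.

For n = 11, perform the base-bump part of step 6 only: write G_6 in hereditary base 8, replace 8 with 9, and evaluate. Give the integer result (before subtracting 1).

G_0 = 11. HB_2(11) = 2^(2 + 1) + 2 + 1. Bump = 85. G_1 = 84.
G_1 = 84. HB_3(84) = 3^(3 + 1) + 3. Bump = 1028. G_2 = 1027.
G_2 = 1027. HB_4(1027) = 4^(4 + 1) + 3. Bump = 15628. G_3 = 15627.
G_3 = 15627. HB_5(15627) = 5^(5 + 1) + 2. Bump = 279938. G_4 = 279937.
G_4 = 279937. HB_6(279937) = 6^(6 + 1) + 1. Bump = 5764802. G_5 = 5764801.
G_5 = 5764801. HB_7(5764801) = 7^(7 + 1). Bump = 134217728. G_6 = 134217727.

2749609303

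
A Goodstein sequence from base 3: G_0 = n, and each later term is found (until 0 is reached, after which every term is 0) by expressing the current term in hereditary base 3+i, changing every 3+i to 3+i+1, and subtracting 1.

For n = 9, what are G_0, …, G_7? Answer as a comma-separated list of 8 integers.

[0] 9 ≡ 3^2 (base 3). Lift 4: 16. −1: 15.
[1] 15 ≡ 3·4 + 3 (base 4). Lift 5: 18. −1: 17.
[2] 17 ≡ 3·5 + 2 (base 5). Lift 6: 20. −1: 19.
[3] 19 ≡ 3·6 + 1 (base 6). Lift 7: 22. −1: 21.
[4] 21 ≡ 3·7 (base 7). Lift 8: 24. −1: 23.
[5] 23 ≡ 2·8 + 7 (base 8). Lift 9: 25. −1: 24.
[6] 24 ≡ 2·9 + 6 (base 9). Lift 10: 26. −1: 25.

9, 15, 17, 19, 21, 23, 24, 25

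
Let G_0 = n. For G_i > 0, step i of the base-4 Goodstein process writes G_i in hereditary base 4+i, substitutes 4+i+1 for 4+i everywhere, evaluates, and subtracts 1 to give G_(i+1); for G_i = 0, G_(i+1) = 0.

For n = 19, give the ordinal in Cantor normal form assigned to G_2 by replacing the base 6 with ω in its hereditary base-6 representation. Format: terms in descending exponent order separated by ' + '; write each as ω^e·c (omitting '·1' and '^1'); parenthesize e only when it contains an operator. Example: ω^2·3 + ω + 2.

[0] 19 ≡ 4^2 + 3 (base 4). Lift 5: 28. −1: 27.
[1] 27 ≡ 5^2 + 2 (base 5). Lift 6: 38. −1: 37.
[2] 37 ≡ 6^2 + 1 (base 6). Lift 7: 50. −1: 49.

ω^2 + 1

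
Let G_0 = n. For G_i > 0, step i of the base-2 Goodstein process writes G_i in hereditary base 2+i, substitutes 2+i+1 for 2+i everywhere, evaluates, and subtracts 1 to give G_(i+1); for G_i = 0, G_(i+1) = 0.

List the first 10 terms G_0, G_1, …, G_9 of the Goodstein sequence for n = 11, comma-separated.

11, 84, 1027, 15627, 279937, 5764801, 134217727, 2749609302, 70077777775, 1997331745490

[0] 11 ≡ 2^(2 + 1) + 2 + 1 (base 2). Lift 3: 85. −1: 84.
[1] 84 ≡ 3^(3 + 1) + 3 (base 3). Lift 4: 1028. −1: 1027.
[2] 1027 ≡ 4^(4 + 1) + 3 (base 4). Lift 5: 15628. −1: 15627.
[3] 15627 ≡ 5^(5 + 1) + 2 (base 5). Lift 6: 279938. −1: 279937.
[4] 279937 ≡ 6^(6 + 1) + 1 (base 6). Lift 7: 5764802. −1: 5764801.
[5] 5764801 ≡ 7^(7 + 1) (base 7). Lift 8: 134217728. −1: 134217727.
[6] 134217727 ≡ 7·8^8 + 7·8^7 + 7·8^6 + 7·8^5 + 7·8^4 + 7·8^3 + 7·8^2 + 7·8 + 7 (base 8). Lift 9: 2749609303. −1: 2749609302.
[7] 2749609302 ≡ 7·9^9 + 7·9^7 + 7·9^6 + 7·9^5 + 7·9^4 + 7·9^3 + 7·9^2 + 7·9 + 6 (base 9). Lift 10: 70077777776. −1: 70077777775.
[8] 70077777775 ≡ 7·10^10 + 7·10^7 + 7·10^6 + 7·10^5 + 7·10^4 + 7·10^3 + 7·10^2 + 7·10 + 5 (base 10). Lift 11: 1997331745491. −1: 1997331745490.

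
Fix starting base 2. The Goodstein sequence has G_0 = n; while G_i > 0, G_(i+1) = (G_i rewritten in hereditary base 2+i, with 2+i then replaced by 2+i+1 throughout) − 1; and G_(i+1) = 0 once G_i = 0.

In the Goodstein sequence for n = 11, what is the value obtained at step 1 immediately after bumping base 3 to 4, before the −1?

1028

G_0=11  [base 2] 2^(2 + 1) + 2 + 1  →[2↦3]→  3^(3 + 1) + 3 + 1 = 85  −1 ⇒ G_1=84
G_1=84  [base 3] 3^(3 + 1) + 3  →[3↦4]→  4^(4 + 1) + 4 = 1028  −1 ⇒ G_2=1027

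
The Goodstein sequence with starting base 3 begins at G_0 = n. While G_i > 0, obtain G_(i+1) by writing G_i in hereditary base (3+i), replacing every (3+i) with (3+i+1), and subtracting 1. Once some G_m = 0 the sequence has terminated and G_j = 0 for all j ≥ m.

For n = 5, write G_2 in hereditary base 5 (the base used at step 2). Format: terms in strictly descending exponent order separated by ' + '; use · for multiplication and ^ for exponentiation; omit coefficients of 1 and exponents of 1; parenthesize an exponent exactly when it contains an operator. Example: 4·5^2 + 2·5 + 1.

5

5 —HB3→ 3 + 2 —bump→ 4 + 2 = 6 —(−1)→ 5
5 —HB4→ 4 + 1 —bump→ 5 + 1 = 6 —(−1)→ 5
5 —HB5→ 5 —bump→ 6 = 6 —(−1)→ 5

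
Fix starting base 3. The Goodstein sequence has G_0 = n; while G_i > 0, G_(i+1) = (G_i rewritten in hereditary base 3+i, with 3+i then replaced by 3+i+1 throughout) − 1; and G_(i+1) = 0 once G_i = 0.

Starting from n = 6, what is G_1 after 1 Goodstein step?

[0] 6 ≡ 2·3 (base 3). Lift 4: 8. −1: 7.
[1] 7 ≡ 4 + 3 (base 4). Lift 5: 8. −1: 7.

7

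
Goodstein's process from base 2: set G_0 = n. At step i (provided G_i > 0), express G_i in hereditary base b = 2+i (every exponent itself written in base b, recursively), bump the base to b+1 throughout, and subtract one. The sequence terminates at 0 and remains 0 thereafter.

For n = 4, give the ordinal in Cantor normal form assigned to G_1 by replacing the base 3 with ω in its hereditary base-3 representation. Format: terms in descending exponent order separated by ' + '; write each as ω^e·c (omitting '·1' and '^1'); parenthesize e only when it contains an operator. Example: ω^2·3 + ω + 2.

base 2: 4 = 2^2; at 3: 3^3 = 27; next = 26
base 3: 26 = 2·3^2 + 2·3 + 2; at 4: 2·4^2 + 2·4 + 2 = 42; next = 41

ω^2·2 + ω·2 + 2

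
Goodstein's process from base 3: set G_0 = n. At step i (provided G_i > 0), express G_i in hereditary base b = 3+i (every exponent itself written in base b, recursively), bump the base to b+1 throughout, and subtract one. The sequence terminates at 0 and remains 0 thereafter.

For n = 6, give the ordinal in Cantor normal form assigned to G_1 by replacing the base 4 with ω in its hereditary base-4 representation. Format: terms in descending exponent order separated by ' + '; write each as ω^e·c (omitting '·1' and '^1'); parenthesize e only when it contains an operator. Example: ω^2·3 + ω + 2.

ω + 3

[0] 6 ≡ 2·3 (base 3). Lift 4: 8. −1: 7.
[1] 7 ≡ 4 + 3 (base 4). Lift 5: 8. −1: 7.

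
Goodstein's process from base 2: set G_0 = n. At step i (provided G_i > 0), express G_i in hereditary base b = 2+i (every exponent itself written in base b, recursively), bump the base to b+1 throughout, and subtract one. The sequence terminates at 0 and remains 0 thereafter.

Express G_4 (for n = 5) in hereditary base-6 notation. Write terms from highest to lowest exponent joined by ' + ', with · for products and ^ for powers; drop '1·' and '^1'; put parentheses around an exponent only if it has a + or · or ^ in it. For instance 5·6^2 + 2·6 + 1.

G_0 = 5. HB_2(5) = 2^2 + 1. Bump = 28. G_1 = 27.
G_1 = 27. HB_3(27) = 3^3. Bump = 256. G_2 = 255.
G_2 = 255. HB_4(255) = 3·4^3 + 3·4^2 + 3·4 + 3. Bump = 468. G_3 = 467.
G_3 = 467. HB_5(467) = 3·5^3 + 3·5^2 + 3·5 + 2. Bump = 776. G_4 = 775.
G_4 = 775. HB_6(775) = 3·6^3 + 3·6^2 + 3·6 + 1. Bump = 1198. G_5 = 1197.

3·6^3 + 3·6^2 + 3·6 + 1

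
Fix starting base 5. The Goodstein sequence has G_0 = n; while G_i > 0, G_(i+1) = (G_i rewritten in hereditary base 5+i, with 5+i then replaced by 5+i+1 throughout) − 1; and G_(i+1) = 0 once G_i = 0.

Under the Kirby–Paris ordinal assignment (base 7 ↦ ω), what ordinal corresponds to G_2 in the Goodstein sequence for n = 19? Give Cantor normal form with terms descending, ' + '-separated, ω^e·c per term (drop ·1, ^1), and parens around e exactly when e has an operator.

ω·3 + 2

(0) 19|_5 = 3·5 + 4 ↦ 3·6 + 4|_6 = 22 ⇒ 21
(1) 21|_6 = 3·6 + 3 ↦ 3·7 + 3|_7 = 24 ⇒ 23
(2) 23|_7 = 3·7 + 2 ↦ 3·8 + 2|_8 = 26 ⇒ 25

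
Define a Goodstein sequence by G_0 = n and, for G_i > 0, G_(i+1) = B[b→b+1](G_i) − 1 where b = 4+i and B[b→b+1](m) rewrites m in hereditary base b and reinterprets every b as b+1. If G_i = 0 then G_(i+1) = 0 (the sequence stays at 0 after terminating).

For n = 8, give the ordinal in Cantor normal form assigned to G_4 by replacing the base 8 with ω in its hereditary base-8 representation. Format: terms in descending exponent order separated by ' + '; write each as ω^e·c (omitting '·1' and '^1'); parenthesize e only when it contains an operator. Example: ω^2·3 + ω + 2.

(0) 8|_4 = 2·4 ↦ 2·5|_5 = 10 ⇒ 9
(1) 9|_5 = 5 + 4 ↦ 6 + 4|_6 = 10 ⇒ 9
(2) 9|_6 = 6 + 3 ↦ 7 + 3|_7 = 10 ⇒ 9
(3) 9|_7 = 7 + 2 ↦ 8 + 2|_8 = 10 ⇒ 9
(4) 9|_8 = 8 + 1 ↦ 9 + 1|_9 = 10 ⇒ 9

ω + 1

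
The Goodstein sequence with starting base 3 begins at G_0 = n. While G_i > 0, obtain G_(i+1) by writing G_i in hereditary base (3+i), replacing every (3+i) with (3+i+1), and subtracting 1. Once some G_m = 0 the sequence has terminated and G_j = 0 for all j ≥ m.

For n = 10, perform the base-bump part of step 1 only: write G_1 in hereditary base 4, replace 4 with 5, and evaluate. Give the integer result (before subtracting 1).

25

i=0: 10 = 3^2 + 1 (b=3); 3→4: 4^2 + 1 = 17; 17−1 = 16
i=1: 16 = 4^2 (b=4); 4→5: 5^2 = 25; 25−1 = 24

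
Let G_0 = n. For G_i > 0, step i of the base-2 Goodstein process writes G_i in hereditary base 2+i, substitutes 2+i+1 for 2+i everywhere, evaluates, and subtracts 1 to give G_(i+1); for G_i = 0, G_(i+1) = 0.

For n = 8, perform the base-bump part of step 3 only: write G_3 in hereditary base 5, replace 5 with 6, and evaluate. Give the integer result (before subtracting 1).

G_0=8  [base 2] 2^(2 + 1)  →[2↦3]→  3^(3 + 1) = 81  −1 ⇒ G_1=80
G_1=80  [base 3] 2·3^3 + 2·3^2 + 2·3 + 2  →[3↦4]→  2·4^4 + 2·4^2 + 2·4 + 2 = 554  −1 ⇒ G_2=553
G_2=553  [base 4] 2·4^4 + 2·4^2 + 2·4 + 1  →[4↦5]→  2·5^5 + 2·5^2 + 2·5 + 1 = 6311  −1 ⇒ G_3=6310

93396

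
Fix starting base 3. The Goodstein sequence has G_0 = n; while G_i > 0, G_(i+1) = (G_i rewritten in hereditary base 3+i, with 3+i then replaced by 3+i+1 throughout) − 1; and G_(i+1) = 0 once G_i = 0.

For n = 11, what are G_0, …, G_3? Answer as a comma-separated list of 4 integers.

11, 17, 25, 35

11 —HB3→ 3^2 + 2 —bump→ 4^2 + 2 = 18 —(−1)→ 17
17 —HB4→ 4^2 + 1 —bump→ 5^2 + 1 = 26 —(−1)→ 25
25 —HB5→ 5^2 —bump→ 6^2 = 36 —(−1)→ 35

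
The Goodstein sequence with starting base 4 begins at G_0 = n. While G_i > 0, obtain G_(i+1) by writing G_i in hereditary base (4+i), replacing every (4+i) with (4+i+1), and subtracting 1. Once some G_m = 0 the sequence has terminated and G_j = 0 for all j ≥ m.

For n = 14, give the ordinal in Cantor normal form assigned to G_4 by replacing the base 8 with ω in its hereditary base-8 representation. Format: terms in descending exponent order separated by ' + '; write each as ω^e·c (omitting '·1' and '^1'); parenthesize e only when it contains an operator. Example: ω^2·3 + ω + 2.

ω·2 + 5

G_0 = 14. HB_4(14) = 3·4 + 2. Bump = 17. G_1 = 16.
G_1 = 16. HB_5(16) = 3·5 + 1. Bump = 19. G_2 = 18.
G_2 = 18. HB_6(18) = 3·6. Bump = 21. G_3 = 20.
G_3 = 20. HB_7(20) = 2·7 + 6. Bump = 22. G_4 = 21.
G_4 = 21. HB_8(21) = 2·8 + 5. Bump = 23. G_5 = 22.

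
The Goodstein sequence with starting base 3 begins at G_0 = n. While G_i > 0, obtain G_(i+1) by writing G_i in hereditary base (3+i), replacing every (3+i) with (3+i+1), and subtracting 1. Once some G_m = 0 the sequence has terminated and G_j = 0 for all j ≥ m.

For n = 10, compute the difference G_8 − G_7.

2

G_0=10  [base 3] 3^2 + 1  →[3↦4]→  4^2 + 1 = 17  −1 ⇒ G_1=16
G_1=16  [base 4] 4^2  →[4↦5]→  5^2 = 25  −1 ⇒ G_2=24
G_2=24  [base 5] 4·5 + 4  →[5↦6]→  4·6 + 4 = 28  −1 ⇒ G_3=27
G_3=27  [base 6] 4·6 + 3  →[6↦7]→  4·7 + 3 = 31  −1 ⇒ G_4=30
G_4=30  [base 7] 4·7 + 2  →[7↦8]→  4·8 + 2 = 34  −1 ⇒ G_5=33
G_5=33  [base 8] 4·8 + 1  →[8↦9]→  4·9 + 1 = 37  −1 ⇒ G_6=36
G_6=36  [base 9] 4·9  →[9↦10]→  4·10 = 40  −1 ⇒ G_7=39
G_7=39  [base 10] 3·10 + 9  →[10↦11]→  3·11 + 9 = 42  −1 ⇒ G_8=41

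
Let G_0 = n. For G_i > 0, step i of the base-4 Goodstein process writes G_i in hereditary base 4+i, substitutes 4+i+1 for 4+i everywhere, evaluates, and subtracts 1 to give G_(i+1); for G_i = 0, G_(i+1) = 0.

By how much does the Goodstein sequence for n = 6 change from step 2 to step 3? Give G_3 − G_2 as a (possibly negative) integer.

i=0: 6 = 4 + 2 (b=4); 4→5: 5 + 2 = 7; 7−1 = 6
i=1: 6 = 5 + 1 (b=5); 5→6: 6 + 1 = 7; 7−1 = 6
i=2: 6 = 6 (b=6); 6→7: 7 = 7; 7−1 = 6

0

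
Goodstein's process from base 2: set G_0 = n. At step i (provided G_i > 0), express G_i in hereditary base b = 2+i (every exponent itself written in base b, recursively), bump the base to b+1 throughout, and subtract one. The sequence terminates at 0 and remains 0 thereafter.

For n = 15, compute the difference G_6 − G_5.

144406599

15 —HB2→ 2^(2 + 1) + 2^2 + 2 + 1 —bump→ 3^(3 + 1) + 3^3 + 3 + 1 = 112 —(−1)→ 111
111 —HB3→ 3^(3 + 1) + 3^3 + 3 —bump→ 4^(4 + 1) + 4^4 + 4 = 1284 —(−1)→ 1283
1283 —HB4→ 4^(4 + 1) + 4^4 + 3 —bump→ 5^(5 + 1) + 5^5 + 3 = 18753 —(−1)→ 18752
18752 —HB5→ 5^(5 + 1) + 5^5 + 2 —bump→ 6^(6 + 1) + 6^6 + 2 = 326594 —(−1)→ 326593
326593 —HB6→ 6^(6 + 1) + 6^6 + 1 —bump→ 7^(7 + 1) + 7^7 + 1 = 6588345 —(−1)→ 6588344
6588344 —HB7→ 7^(7 + 1) + 7^7 —bump→ 8^(8 + 1) + 8^8 = 150994944 —(−1)→ 150994943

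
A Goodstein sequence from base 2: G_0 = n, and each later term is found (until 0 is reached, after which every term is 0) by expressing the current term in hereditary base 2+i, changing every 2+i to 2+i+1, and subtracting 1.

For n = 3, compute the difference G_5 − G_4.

-1

3 —HB2→ 2 + 1 —bump→ 3 + 1 = 4 —(−1)→ 3
3 —HB3→ 3 —bump→ 4 = 4 —(−1)→ 3
3 —HB4→ 3 —bump→ 3 = 3 —(−1)→ 2
2 —HB5→ 2 —bump→ 2 = 2 —(−1)→ 1
1 —HB6→ 1 —bump→ 1 = 1 —(−1)→ 0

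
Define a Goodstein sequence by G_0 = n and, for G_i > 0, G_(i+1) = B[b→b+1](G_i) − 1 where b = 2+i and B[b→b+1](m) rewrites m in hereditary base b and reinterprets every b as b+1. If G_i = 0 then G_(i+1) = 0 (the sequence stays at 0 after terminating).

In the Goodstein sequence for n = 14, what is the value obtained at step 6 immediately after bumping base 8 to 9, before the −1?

[0] 14 ≡ 2^(2 + 1) + 2^2 + 2 (base 2). Lift 3: 111. −1: 110.
[1] 110 ≡ 3^(3 + 1) + 3^3 + 2 (base 3). Lift 4: 1282. −1: 1281.
[2] 1281 ≡ 4^(4 + 1) + 4^4 + 1 (base 4). Lift 5: 18751. −1: 18750.
[3] 18750 ≡ 5^(5 + 1) + 5^5 (base 5). Lift 6: 326592. −1: 326591.
[4] 326591 ≡ 6^(6 + 1) + 5·6^5 + 5·6^4 + 5·6^3 + 5·6^2 + 5·6 + 5 (base 6). Lift 7: 5862841. −1: 5862840.
[5] 5862840 ≡ 7^(7 + 1) + 5·7^5 + 5·7^4 + 5·7^3 + 5·7^2 + 5·7 + 4 (base 7). Lift 8: 134404972. −1: 134404971.
[6] 134404971 ≡ 8^(8 + 1) + 5·8^5 + 5·8^4 + 5·8^3 + 5·8^2 + 5·8 + 3 (base 8). Lift 9: 3487116549. −1: 3487116548.

3487116549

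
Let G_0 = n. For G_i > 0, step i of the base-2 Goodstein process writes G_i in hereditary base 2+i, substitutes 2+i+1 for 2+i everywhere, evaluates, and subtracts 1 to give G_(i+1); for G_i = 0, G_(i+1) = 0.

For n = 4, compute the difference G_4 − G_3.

23

i=0: 4 = 2^2 (b=2); 2→3: 3^3 = 27; 27−1 = 26
i=1: 26 = 2·3^2 + 2·3 + 2 (b=3); 3→4: 2·4^2 + 2·4 + 2 = 42; 42−1 = 41
i=2: 41 = 2·4^2 + 2·4 + 1 (b=4); 4→5: 2·5^2 + 2·5 + 1 = 61; 61−1 = 60
i=3: 60 = 2·5^2 + 2·5 (b=5); 5→6: 2·6^2 + 2·6 = 84; 84−1 = 83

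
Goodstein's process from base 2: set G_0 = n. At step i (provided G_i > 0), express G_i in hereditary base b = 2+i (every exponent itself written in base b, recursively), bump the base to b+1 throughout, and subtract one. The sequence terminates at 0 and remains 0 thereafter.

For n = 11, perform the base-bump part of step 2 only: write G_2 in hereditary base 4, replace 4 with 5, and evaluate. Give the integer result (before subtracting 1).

15628

G_0=11  [base 2] 2^(2 + 1) + 2 + 1  →[2↦3]→  3^(3 + 1) + 3 + 1 = 85  −1 ⇒ G_1=84
G_1=84  [base 3] 3^(3 + 1) + 3  →[3↦4]→  4^(4 + 1) + 4 = 1028  −1 ⇒ G_2=1027
G_2=1027  [base 4] 4^(4 + 1) + 3  →[4↦5]→  5^(5 + 1) + 3 = 15628  −1 ⇒ G_3=15627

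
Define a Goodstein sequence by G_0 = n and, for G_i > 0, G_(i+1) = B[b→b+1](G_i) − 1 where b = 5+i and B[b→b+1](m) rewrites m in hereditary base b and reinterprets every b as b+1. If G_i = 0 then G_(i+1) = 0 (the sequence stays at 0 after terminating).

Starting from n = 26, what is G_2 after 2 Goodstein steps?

[0] 26 ≡ 5^2 + 1 (base 5). Lift 6: 37. −1: 36.
[1] 36 ≡ 6^2 (base 6). Lift 7: 49. −1: 48.
[2] 48 ≡ 6·7 + 6 (base 7). Lift 8: 54. −1: 53.

48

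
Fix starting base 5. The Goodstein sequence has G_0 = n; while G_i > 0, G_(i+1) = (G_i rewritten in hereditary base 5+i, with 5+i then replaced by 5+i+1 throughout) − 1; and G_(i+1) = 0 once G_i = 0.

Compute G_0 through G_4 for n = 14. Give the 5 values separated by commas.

14, 15, 16, 17, 18

14 —HB5→ 2·5 + 4 —bump→ 2·6 + 4 = 16 —(−1)→ 15
15 —HB6→ 2·6 + 3 —bump→ 2·7 + 3 = 17 —(−1)→ 16
16 —HB7→ 2·7 + 2 —bump→ 2·8 + 2 = 18 —(−1)→ 17
17 —HB8→ 2·8 + 1 —bump→ 2·9 + 1 = 19 —(−1)→ 18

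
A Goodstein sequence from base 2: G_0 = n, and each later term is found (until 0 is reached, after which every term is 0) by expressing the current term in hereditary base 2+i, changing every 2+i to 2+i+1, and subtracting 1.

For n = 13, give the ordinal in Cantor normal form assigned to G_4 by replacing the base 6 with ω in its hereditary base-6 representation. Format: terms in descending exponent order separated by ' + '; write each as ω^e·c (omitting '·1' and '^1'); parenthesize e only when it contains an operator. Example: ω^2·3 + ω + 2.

(0) 13|_2 = 2^(2 + 1) + 2^2 + 1 ↦ 3^(3 + 1) + 3^3 + 1|_3 = 109 ⇒ 108
(1) 108|_3 = 3^(3 + 1) + 3^3 ↦ 4^(4 + 1) + 4^4|_4 = 1280 ⇒ 1279
(2) 1279|_4 = 4^(4 + 1) + 3·4^3 + 3·4^2 + 3·4 + 3 ↦ 5^(5 + 1) + 3·5^3 + 3·5^2 + 3·5 + 3|_5 = 16093 ⇒ 16092
(3) 16092|_5 = 5^(5 + 1) + 3·5^3 + 3·5^2 + 3·5 + 2 ↦ 6^(6 + 1) + 3·6^3 + 3·6^2 + 3·6 + 2|_6 = 280712 ⇒ 280711
(4) 280711|_6 = 6^(6 + 1) + 3·6^3 + 3·6^2 + 3·6 + 1 ↦ 7^(7 + 1) + 3·7^3 + 3·7^2 + 3·7 + 1|_7 = 5765999 ⇒ 5765998

ω^(ω + 1) + ω^3·3 + ω^2·3 + ω·3 + 1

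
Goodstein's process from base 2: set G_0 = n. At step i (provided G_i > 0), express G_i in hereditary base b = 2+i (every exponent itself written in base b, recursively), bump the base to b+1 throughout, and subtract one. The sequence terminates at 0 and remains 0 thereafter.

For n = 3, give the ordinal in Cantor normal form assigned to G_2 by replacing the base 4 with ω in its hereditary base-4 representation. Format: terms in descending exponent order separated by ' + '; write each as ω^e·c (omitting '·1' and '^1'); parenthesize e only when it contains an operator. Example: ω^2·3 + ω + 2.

(0) 3|_2 = 2 + 1 ↦ 3 + 1|_3 = 4 ⇒ 3
(1) 3|_3 = 3 ↦ 4|_4 = 4 ⇒ 3

3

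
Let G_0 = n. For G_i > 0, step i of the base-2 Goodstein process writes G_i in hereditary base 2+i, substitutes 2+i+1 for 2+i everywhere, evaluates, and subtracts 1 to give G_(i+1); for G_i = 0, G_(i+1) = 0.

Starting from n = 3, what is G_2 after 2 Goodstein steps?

G_0=3  [base 2] 2 + 1  →[2↦3]→  3 + 1 = 4  −1 ⇒ G_1=3
G_1=3  [base 3] 3  →[3↦4]→  4 = 4  −1 ⇒ G_2=3
G_2=3  [base 4] 3  →[4↦5]→  3 = 3  −1 ⇒ G_3=2

3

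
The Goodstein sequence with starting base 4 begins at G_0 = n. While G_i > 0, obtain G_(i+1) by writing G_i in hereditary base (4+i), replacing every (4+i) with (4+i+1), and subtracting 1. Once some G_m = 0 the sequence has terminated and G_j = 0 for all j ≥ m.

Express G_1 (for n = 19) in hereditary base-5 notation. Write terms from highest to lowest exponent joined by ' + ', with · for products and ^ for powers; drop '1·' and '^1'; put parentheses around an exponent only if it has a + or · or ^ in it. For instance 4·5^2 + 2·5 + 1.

5^2 + 2

base 4: 19 = 4^2 + 3; at 5: 5^2 + 3 = 28; next = 27
base 5: 27 = 5^2 + 2; at 6: 6^2 + 2 = 38; next = 37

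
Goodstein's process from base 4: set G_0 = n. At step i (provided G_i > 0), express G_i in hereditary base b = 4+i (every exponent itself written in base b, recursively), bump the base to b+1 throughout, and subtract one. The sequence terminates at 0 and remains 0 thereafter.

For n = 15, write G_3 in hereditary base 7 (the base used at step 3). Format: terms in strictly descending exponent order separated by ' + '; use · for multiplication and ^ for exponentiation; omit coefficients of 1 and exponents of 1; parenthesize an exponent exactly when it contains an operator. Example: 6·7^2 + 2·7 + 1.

G_0 = 15. HB_4(15) = 3·4 + 3. Bump = 18. G_1 = 17.
G_1 = 17. HB_5(17) = 3·5 + 2. Bump = 20. G_2 = 19.
G_2 = 19. HB_6(19) = 3·6 + 1. Bump = 22. G_3 = 21.
G_3 = 21. HB_7(21) = 3·7. Bump = 24. G_4 = 23.

3·7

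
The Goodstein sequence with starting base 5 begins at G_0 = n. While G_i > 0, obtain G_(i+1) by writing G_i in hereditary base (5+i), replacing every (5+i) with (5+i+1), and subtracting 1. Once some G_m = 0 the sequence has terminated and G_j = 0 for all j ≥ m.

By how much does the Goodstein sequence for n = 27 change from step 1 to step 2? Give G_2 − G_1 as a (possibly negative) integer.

G_0 = 27. HB_5(27) = 5^2 + 2. Bump = 38. G_1 = 37.
G_1 = 37. HB_6(37) = 6^2 + 1. Bump = 50. G_2 = 49.

12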